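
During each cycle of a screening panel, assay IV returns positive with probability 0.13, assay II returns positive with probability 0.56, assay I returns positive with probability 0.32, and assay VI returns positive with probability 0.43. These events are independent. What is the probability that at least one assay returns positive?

P(none) = (1 − 0.13) × (1 − 0.56) × (1 − 0.32) × (1 − 0.43) = 0.87 × 0.44 × 0.68 × 0.57 = 0.14837328
P(at least one) = 1 − 0.14837328 = 0.85162672

0.85162672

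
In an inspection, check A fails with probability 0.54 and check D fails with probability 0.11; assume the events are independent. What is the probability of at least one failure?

Independence gives P(none) = ∏(1 − pᵢ).
P(none) = (1 − 0.54) × (1 − 0.11) = 0.46 × 0.89 = 0.4094
P(at least one) = 1 − 0.4094 = 0.5906

0.5906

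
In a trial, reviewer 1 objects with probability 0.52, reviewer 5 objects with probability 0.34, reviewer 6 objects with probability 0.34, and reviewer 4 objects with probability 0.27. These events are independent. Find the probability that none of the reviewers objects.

0.15263424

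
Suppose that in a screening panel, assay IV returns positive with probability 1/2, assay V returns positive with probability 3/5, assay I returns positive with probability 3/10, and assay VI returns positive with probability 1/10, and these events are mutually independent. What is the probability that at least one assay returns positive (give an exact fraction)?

437/500

P(none) = (1 − 1/2) × (1 − 3/5) × (1 − 3/10) × (1 − 1/10) = 1/2 × 2/5 × 7/10 × 9/10 = 63/500
P(at least one) = 1 − 63/500 = 437/500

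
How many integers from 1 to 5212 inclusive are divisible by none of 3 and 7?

2979

Using inclusion–exclusion:
⌊5212/3⌋ + ⌊5212/7⌋ − ⌊5212/21⌋ = 1737 + 744 − 248 = 2233
5212 − 2233 = 2979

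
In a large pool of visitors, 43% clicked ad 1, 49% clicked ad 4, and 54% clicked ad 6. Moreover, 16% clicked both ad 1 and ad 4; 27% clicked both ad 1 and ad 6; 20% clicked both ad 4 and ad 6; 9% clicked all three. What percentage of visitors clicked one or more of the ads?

Inclusion–exclusion gives
P(≥1) = 43 + 49 + 54 − 16 − 27 − 20 + 9 = 92%

92%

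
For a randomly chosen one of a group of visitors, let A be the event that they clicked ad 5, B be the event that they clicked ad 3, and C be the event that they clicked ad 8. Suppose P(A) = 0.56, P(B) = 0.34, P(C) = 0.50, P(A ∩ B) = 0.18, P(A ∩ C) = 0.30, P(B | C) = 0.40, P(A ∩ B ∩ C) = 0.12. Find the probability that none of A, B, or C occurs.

0.16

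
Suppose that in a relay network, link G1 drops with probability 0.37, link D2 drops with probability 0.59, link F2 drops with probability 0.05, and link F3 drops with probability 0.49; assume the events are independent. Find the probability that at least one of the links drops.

0.87485365

Independence gives P(none) = ∏(1 − pᵢ).
P(none) = (1 − 0.37) × (1 − 0.59) × (1 − 0.05) × (1 − 0.49) = 0.63 × 0.41 × 0.95 × 0.51 = 0.12514635
P(at least one) = 1 − 0.12514635 = 0.87485365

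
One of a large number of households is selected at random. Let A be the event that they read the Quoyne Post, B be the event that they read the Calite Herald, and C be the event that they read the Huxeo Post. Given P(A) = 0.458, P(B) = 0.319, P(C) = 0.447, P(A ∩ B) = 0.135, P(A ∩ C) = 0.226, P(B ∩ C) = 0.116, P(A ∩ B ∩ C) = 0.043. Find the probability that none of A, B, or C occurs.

Inclusion–exclusion gives
P(A ∪ B ∪ C) = 0.458 + 0.319 + 0.447 − 0.135 − 0.226 − 0.116 + 0.043 = 0.790
P(none) = 1 − 0.790 = 0.210

0.210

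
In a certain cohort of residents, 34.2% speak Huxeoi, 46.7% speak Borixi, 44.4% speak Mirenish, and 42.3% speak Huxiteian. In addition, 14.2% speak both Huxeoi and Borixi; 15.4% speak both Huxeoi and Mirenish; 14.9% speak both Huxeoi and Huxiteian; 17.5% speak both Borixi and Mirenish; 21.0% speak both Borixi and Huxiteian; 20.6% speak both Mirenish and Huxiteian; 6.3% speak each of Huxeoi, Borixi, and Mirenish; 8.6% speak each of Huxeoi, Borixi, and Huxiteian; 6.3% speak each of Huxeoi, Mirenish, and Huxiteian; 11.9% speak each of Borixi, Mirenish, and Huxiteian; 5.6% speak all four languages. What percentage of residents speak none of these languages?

8.5%

Inclusion–exclusion gives
P(at least one) = 34.2 + 46.7 + 44.4 + 42.3 − 14.2 − 15.4 − 14.9 − 17.5 − 21.0 − 20.6 + 6.3 + 8.6 + 6.3 + 11.9 − 5.6 = 91.5%
P(none) = 100% − 91.5% = 8.5%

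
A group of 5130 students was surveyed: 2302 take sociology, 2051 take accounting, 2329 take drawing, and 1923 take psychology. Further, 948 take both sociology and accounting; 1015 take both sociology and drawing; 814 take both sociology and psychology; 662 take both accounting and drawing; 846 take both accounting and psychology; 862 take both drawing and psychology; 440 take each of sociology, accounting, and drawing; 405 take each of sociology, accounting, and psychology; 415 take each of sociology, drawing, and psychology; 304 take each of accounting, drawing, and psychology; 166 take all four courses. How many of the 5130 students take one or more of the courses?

Inclusion–exclusion gives
|union| = 2302 + 2051 + 2329 + 1923 − 948 − 1015 − 814 − 662 − 846 − 862 + 440 + 405 + 415 + 304 − 166 = 4856

4856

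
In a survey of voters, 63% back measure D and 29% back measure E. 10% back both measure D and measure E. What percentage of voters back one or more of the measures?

P(at least one) = 63 + 29 − 10 = 82%

82%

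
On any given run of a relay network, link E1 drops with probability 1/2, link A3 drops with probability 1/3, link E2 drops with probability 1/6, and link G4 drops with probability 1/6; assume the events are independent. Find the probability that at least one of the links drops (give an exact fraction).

P(none) = (1 − 1/2) × (1 − 1/3) × (1 − 1/6) × (1 − 1/6) = 1/2 × 2/3 × 5/6 × 5/6 = 25/108
P(at least one) = 1 − 25/108 = 83/108

83/108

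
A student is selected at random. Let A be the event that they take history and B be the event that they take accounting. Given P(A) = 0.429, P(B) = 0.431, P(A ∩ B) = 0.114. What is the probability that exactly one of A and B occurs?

0.632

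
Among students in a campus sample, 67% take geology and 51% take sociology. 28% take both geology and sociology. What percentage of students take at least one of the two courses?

90%

Apply inclusion-exclusion:
P(union) = 67 + 51 − 28 = 90%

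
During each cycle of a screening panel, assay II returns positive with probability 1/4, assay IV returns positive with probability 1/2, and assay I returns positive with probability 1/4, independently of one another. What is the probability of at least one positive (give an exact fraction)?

P(none) = (1 − 1/4) × (1 − 1/2) × (1 − 1/4) = 3/4 × 1/2 × 3/4 = 9/32
P(at least one) = 1 − 9/32 = 23/32

23/32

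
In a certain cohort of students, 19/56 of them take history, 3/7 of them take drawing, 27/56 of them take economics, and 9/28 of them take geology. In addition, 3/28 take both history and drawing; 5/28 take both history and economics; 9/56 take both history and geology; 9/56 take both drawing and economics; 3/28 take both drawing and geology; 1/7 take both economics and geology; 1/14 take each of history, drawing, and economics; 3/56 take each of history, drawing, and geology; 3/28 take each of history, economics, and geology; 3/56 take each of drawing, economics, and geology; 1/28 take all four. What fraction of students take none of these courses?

1/28

By inclusion–exclusion:
P(≥1) = 19/56 + 3/7 + 27/56 + 9/28 − 3/28 − 5/28 − 9/56 − 9/56 − 3/28 − 1/7 + 1/14 + 3/56 + 3/28 + 3/56 − 1/28 = 27/28
P(none) = 1 − 27/28 = 1/28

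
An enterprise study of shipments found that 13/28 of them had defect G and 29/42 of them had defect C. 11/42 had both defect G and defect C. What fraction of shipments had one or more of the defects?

Inclusion–exclusion gives
P(union) = 13/28 + 29/42 − 11/42 = 25/28

25/28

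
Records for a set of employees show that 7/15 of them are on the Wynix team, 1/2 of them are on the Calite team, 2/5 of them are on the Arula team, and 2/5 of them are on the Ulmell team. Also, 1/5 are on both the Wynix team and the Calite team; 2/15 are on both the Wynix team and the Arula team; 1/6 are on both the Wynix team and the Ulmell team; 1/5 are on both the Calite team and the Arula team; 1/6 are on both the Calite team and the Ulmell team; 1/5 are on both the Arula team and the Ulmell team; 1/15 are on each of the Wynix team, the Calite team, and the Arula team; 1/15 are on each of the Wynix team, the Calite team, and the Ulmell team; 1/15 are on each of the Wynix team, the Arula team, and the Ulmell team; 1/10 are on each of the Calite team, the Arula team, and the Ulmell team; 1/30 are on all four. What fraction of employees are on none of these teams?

1/30

By inclusion–exclusion:
P(≥1) = 7/15 + 1/2 + 2/5 + 2/5 − 1/5 − 2/15 − 1/6 − 1/5 − 1/6 − 1/5 + 1/15 + 1/15 + 1/15 + 1/10 − 1/30 = 29/30
P(none) = 1 − 29/30 = 1/30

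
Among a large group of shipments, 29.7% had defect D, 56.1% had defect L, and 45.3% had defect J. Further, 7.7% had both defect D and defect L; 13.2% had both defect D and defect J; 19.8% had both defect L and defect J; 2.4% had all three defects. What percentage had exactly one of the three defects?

56.9%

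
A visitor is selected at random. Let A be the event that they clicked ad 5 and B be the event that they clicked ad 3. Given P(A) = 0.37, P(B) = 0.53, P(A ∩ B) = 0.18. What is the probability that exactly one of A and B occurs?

0.54

By inclusion–exclusion (exactly-one form):
P(exactly one) = 0.37 + 0.53 − 2·0.18 = 0.54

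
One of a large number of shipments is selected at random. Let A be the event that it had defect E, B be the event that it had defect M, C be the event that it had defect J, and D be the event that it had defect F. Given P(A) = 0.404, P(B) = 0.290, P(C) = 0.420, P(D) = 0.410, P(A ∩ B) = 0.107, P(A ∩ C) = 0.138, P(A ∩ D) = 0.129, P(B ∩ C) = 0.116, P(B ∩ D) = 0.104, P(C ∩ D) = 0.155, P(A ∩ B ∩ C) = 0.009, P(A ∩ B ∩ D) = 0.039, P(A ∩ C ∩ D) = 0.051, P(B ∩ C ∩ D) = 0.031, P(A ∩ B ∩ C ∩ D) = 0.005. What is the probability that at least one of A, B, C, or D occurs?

0.900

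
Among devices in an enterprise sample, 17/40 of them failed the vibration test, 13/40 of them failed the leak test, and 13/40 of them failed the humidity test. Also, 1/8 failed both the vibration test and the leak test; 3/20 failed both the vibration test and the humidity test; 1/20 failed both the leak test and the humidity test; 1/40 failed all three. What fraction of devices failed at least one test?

31/40

By inclusion–exclusion:
P(union) = 17/40 + 13/40 + 13/40 − 1/8 − 3/20 − 1/20 + 1/40 = 31/40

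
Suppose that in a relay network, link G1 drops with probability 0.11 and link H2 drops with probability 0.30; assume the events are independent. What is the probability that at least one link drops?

0.377

Independence gives P(none) = ∏(1 − pᵢ).
P(none) = (1 − 0.11) × (1 − 0.30) = 0.89 × 0.70 = 0.623
P(at least one) = 1 − 0.623 = 0.377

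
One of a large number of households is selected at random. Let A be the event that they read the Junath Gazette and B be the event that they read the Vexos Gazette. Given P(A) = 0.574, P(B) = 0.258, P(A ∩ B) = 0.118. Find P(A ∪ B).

By inclusion-exclusion,
P(A ∪ B) = 0.574 + 0.258 − 0.118 = 0.714

0.714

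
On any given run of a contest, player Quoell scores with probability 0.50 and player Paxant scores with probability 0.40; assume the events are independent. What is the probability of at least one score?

P(none) = (1 − 0.50) × (1 − 0.40) = 0.50 × 0.60 = 0.30
P(at least one) = 1 − 0.30 = 0.70

0.70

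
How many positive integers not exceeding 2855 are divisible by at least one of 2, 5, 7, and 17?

Using inclusion–exclusion:
⌊2855/2⌋ + ⌊2855/5⌋ + ⌊2855/7⌋ + ⌊2855/17⌋ − ⌊2855/10⌋ − ⌊2855/14⌋ − ⌊2855/34⌋ − ⌊2855/35⌋ − ⌊2855/85⌋ − ⌊2855/119⌋ + ⌊2855/70⌋ + ⌊2855/170⌋ + ⌊2855/238⌋ + ⌊2855/595⌋ − ⌊2855/1190⌋ = 1427 + 571 + 407 + 167 − 285 − 203 − 83 − 81 − 33 − 23 + 40 + 16 + 11 + 4 − 2 = 1933

1933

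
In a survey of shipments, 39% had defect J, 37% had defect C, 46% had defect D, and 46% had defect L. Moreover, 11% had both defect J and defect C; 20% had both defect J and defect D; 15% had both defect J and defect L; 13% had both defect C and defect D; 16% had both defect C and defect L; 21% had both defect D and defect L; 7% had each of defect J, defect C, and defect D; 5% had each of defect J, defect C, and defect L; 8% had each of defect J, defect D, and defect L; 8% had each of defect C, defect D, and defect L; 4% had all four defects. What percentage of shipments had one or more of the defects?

96%

P(at least one) = 39 + 37 + 46 + 46 − 11 − 20 − 15 − 13 − 16 − 21 + 7 + 5 + 8 + 8 − 4 = 96%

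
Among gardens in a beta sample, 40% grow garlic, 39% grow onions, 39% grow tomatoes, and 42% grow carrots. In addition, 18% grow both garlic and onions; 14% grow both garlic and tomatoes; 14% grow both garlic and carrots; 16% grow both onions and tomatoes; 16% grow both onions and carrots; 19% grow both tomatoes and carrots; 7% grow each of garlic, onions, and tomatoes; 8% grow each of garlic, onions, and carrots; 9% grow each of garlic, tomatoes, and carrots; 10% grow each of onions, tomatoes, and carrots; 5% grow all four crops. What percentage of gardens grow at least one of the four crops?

P(at least one) = 40 + 39 + 39 + 42 − 18 − 14 − 14 − 16 − 16 − 19 + 7 + 8 + 9 + 10 − 5 = 92%

92%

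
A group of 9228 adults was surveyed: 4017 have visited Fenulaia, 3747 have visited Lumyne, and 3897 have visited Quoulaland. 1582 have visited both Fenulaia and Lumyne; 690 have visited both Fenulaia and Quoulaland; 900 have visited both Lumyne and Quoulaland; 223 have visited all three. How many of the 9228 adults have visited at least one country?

Inclusion–exclusion gives
|union| = 4017 + 3747 + 3897 − 1582 − 690 − 900 + 223 = 8712

8712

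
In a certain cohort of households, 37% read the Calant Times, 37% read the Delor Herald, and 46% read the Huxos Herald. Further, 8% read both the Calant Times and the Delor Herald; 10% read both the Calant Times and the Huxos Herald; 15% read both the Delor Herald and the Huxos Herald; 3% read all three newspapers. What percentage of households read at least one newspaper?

P(at least one) = 37 + 37 + 46 − 8 − 10 − 15 + 3 = 90%

90%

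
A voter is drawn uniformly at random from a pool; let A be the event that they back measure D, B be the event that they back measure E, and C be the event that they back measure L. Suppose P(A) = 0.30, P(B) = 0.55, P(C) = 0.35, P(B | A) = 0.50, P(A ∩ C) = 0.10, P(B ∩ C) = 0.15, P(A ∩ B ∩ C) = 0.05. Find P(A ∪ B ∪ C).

P(A ∩ B) = P(A)·P(B|A) = 0.30 × 0.50 = 0.15
P(A ∪ B ∪ C) = 0.30 + 0.55 + 0.35 − 0.15 − 0.10 − 0.15 + 0.05 = 0.85

0.85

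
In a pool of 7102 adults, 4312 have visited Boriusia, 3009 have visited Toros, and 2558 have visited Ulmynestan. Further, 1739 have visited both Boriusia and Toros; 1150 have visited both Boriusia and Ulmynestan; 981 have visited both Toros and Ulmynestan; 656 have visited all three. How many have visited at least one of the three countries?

|union| = 4312 + 3009 + 2558 − 1739 − 1150 − 981 + 656 = 6665

6665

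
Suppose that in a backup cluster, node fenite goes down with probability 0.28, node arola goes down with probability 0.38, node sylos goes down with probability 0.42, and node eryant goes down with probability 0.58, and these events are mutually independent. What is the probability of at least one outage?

Independence gives P(none) = ∏(1 − pᵢ).
P(none) = (1 − 0.28) × (1 − 0.38) × (1 − 0.42) × (1 − 0.58) = 0.72 × 0.62 × 0.58 × 0.42 = 0.10874304
P(at least one) = 1 − 0.10874304 = 0.89125696

0.89125696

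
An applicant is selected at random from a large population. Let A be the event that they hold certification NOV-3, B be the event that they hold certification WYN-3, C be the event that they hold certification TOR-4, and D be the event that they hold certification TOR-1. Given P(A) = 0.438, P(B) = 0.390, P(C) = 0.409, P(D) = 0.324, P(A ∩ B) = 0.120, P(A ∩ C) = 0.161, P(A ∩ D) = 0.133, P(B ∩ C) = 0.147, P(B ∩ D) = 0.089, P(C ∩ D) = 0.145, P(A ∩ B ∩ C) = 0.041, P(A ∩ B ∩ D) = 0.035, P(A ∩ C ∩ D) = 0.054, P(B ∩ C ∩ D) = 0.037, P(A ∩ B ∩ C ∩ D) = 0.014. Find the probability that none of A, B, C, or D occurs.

Using inclusion–exclusion:
P(A ∪ B ∪ C ∪ D) = 0.438 + 0.390 + 0.409 + 0.324 − 0.120 − 0.161 − 0.133 − 0.147 − 0.089 − 0.145 + 0.041 + 0.035 + 0.054 + 0.037 − 0.014 = 0.919
P(none) = 1 − 0.919 = 0.081

0.081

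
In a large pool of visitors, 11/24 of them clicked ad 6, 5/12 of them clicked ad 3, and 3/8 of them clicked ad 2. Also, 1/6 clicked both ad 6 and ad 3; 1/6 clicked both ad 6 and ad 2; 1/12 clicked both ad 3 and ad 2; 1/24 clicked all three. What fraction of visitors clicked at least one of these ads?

7/8

P(≥1) = 11/24 + 5/12 + 3/8 − 1/6 − 1/6 − 1/12 + 1/24 = 7/8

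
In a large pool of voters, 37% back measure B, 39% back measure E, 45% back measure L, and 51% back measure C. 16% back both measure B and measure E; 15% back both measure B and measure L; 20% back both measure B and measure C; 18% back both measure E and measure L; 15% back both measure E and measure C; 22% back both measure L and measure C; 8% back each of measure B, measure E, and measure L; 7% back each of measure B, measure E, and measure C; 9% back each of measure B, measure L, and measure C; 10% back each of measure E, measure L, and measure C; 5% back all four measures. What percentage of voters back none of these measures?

By inclusion-exclusion,
P(≥1) = 37 + 39 + 45 + 51 − 16 − 15 − 20 − 18 − 15 − 22 + 8 + 7 + 9 + 10 − 5 = 95%
P(none) = 100% − 95% = 5%

5%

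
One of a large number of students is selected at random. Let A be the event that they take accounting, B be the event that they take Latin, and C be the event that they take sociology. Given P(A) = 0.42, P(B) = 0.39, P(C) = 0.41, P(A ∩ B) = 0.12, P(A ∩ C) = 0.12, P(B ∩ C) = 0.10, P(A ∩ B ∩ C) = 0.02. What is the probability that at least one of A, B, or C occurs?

0.90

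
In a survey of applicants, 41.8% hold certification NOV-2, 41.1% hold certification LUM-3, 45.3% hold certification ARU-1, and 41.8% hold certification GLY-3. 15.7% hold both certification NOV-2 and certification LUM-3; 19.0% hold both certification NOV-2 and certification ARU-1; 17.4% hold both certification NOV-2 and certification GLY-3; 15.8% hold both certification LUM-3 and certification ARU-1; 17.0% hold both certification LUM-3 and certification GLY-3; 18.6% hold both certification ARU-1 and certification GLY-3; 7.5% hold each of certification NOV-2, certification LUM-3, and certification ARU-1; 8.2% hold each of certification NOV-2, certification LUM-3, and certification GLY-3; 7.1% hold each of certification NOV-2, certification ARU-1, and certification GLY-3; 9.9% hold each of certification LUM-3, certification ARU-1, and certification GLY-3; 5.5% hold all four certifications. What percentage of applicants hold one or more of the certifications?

93.7%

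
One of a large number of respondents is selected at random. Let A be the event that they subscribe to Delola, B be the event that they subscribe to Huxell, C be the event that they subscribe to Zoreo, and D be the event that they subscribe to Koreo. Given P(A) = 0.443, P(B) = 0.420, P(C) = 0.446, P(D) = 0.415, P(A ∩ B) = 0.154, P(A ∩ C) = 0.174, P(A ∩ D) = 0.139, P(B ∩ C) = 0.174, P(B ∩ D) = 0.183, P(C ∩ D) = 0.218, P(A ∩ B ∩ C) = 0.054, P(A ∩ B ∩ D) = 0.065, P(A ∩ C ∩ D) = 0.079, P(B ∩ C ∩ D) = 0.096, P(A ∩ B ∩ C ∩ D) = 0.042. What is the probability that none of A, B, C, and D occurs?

0.066

Using inclusion–exclusion:
P(A ∪ B ∪ C ∪ D) = 0.443 + 0.420 + 0.446 + 0.415 − 0.154 − 0.174 − 0.139 − 0.174 − 0.183 − 0.218 + 0.054 + 0.065 + 0.079 + 0.096 − 0.042 = 0.934
P(none) = 1 − 0.934 = 0.066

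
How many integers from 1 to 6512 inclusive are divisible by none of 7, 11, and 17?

Apply inclusion-exclusion:
930 + 592 + 383 − 84 − 54 − 34 + 4 = 1737
6512 − 1737 = 4775

4775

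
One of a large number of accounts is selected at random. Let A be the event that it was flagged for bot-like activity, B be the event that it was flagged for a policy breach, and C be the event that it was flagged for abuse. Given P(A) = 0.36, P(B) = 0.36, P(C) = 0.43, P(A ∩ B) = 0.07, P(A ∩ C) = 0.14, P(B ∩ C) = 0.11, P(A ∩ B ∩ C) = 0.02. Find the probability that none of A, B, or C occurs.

By inclusion–exclusion:
P(A ∪ B ∪ C) = 0.36 + 0.36 + 0.43 − 0.07 − 0.14 − 0.11 + 0.02 = 0.85
P(none) = 1 − 0.85 = 0.15

0.15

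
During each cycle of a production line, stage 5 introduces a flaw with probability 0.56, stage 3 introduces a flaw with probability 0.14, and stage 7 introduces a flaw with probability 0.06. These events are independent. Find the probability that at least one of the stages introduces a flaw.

P(none) = (1 − 0.56) × (1 − 0.14) × (1 − 0.06) = 0.44 × 0.86 × 0.94 = 0.355696
P(at least one) = 1 − 0.355696 = 0.644304

0.644304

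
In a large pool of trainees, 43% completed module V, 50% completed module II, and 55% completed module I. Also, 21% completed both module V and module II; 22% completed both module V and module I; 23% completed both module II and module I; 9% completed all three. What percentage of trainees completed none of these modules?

9%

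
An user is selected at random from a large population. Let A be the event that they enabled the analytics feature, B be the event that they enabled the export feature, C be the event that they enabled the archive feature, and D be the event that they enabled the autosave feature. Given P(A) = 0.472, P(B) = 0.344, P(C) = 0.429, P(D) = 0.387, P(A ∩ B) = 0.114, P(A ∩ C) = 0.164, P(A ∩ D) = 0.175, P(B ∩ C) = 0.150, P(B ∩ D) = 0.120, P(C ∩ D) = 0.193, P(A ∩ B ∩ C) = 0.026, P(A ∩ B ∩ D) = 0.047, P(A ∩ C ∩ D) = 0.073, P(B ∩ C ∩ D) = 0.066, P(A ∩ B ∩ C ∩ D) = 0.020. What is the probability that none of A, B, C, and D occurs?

Apply inclusion-exclusion:
P(A ∪ B ∪ C ∪ D) = 0.472 + 0.344 + 0.429 + 0.387 − 0.114 − 0.164 − 0.175 − 0.150 − 0.120 − 0.193 + 0.026 + 0.047 + 0.073 + 0.066 − 0.020 = 0.908
P(none) = 1 − 0.908 = 0.092

0.092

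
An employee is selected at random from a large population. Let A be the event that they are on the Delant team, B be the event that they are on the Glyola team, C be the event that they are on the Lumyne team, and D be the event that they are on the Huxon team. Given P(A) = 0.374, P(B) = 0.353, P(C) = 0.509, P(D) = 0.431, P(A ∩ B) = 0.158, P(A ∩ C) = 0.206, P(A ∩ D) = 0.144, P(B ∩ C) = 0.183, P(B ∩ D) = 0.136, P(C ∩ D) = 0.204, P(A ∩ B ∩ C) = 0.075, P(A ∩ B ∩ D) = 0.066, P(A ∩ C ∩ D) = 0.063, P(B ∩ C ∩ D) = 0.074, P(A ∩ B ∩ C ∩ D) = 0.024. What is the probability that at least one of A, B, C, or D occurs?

By inclusion–exclusion:
P(A ∪ B ∪ C ∪ D) = 0.374 + 0.353 + 0.509 + 0.431 − 0.158 − 0.206 − 0.144 − 0.183 − 0.136 − 0.204 + 0.075 + 0.066 + 0.063 + 0.074 − 0.024 = 0.890

0.890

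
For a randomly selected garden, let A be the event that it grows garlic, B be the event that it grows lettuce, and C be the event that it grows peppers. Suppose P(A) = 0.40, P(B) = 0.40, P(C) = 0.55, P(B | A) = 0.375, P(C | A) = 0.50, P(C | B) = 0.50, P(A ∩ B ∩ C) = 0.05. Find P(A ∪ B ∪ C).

0.85

P(A ∩ B) = P(A)·P(B|A) = 0.40 × 0.375 = 0.15
P(A ∩ C) = P(A)·P(C|A) = 0.40 × 0.50 = 0.20
P(B ∩ C) = P(B)·P(C|B) = 0.40 × 0.50 = 0.20
Inclusion–exclusion gives
P(A ∪ B ∪ C) = 0.40 + 0.40 + 0.55 − 0.15 − 0.20 − 0.20 + 0.05 = 0.85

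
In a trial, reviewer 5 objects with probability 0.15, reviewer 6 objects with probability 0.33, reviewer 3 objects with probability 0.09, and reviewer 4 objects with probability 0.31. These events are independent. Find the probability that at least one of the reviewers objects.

Independence gives P(none) = ∏(1 − pᵢ).
P(none) = (1 − 0.15) × (1 − 0.33) × (1 − 0.09) × (1 − 0.31) = 0.85 × 0.67 × 0.91 × 0.69 = 0.35758905
P(at least one) = 1 − 0.35758905 = 0.64241095

0.64241095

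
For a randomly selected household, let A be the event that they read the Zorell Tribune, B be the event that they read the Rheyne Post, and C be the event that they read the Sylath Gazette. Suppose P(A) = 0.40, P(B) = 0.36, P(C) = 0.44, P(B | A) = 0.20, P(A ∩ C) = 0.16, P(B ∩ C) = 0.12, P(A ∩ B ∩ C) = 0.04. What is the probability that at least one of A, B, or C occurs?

0.88

P(A ∩ B) = P(A)·P(B|A) = 0.40 × 0.20 = 0.08
By inclusion–exclusion:
P(A ∪ B ∪ C) = 0.40 + 0.36 + 0.44 − 0.08 − 0.16 − 0.12 + 0.04 = 0.88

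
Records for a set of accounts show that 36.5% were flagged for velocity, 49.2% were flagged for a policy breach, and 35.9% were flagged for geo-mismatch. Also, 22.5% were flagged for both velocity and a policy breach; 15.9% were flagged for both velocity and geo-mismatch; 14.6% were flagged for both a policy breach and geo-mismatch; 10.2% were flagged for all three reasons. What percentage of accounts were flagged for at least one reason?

P(≥1) = 36.5 + 49.2 + 35.9 − 22.5 − 15.9 − 14.6 + 10.2 = 78.8%

78.8%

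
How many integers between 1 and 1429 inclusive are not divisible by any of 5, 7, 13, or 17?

851

By inclusion–exclusion:
⌊1429/5⌋ + ⌊1429/7⌋ + ⌊1429/13⌋ + ⌊1429/17⌋ − ⌊1429/35⌋ − ⌊1429/65⌋ − ⌊1429/85⌋ − ⌊1429/91⌋ − ⌊1429/119⌋ − ⌊1429/221⌋ + ⌊1429/455⌋ + ⌊1429/595⌋ + ⌊1429/1105⌋ + ⌊1429/1547⌋ − ⌊1429/7735⌋ = 285 + 204 + 109 + 84 − 40 − 21 − 16 − 15 − 12 − 6 + 3 + 2 + 1 + 0 − 0 = 578
1429 − 578 = 851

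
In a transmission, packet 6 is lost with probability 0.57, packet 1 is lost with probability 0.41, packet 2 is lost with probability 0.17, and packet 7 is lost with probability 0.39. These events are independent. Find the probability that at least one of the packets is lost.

0.87155169

P(none) = (1 − 0.57) × (1 − 0.41) × (1 − 0.17) × (1 − 0.39) = 0.43 × 0.59 × 0.83 × 0.61 = 0.12844831
P(at least one) = 1 − 0.12844831 = 0.87155169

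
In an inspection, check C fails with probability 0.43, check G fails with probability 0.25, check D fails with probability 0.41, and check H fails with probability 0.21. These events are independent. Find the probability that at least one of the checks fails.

P(none) = (1 − 0.43) × (1 − 0.25) × (1 − 0.41) × (1 − 0.21) = 0.57 × 0.75 × 0.59 × 0.79 = 0.19925775
P(at least one) = 1 − 0.19925775 = 0.80074225

0.80074225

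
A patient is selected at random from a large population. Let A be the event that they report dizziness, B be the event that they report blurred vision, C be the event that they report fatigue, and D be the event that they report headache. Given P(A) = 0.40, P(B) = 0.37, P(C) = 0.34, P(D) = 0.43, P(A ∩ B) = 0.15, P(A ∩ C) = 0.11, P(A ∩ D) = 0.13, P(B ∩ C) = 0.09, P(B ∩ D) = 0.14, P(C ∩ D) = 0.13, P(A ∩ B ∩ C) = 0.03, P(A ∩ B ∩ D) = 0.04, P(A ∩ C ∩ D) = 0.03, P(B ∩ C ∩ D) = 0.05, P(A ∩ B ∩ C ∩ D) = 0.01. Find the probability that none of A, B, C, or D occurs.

0.07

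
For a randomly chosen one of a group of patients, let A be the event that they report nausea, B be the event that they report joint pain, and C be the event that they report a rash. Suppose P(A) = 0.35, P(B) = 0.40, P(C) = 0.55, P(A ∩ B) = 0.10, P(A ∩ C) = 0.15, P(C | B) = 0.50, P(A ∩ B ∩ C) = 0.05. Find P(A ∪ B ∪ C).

P(B ∩ C) = P(B)·P(C|B) = 0.40 × 0.50 = 0.20
By inclusion–exclusion:
P(A ∪ B ∪ C) = 0.35 + 0.40 + 0.55 − 0.10 − 0.15 − 0.20 + 0.05 = 0.90

0.90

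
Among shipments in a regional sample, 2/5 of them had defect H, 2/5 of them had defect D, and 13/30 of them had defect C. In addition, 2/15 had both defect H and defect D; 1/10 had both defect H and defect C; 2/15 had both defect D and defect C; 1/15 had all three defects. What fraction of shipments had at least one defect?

By inclusion-exclusion,
P(at least one) = 2/5 + 2/5 + 13/30 − 2/15 − 1/10 − 2/15 + 1/15 = 14/15

14/15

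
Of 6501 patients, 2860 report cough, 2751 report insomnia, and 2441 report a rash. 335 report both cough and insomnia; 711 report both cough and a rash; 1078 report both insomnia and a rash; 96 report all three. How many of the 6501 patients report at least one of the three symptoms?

6024

N(≥1) = 2860 + 2751 + 2441 − 335 − 711 − 1078 + 96 = 6024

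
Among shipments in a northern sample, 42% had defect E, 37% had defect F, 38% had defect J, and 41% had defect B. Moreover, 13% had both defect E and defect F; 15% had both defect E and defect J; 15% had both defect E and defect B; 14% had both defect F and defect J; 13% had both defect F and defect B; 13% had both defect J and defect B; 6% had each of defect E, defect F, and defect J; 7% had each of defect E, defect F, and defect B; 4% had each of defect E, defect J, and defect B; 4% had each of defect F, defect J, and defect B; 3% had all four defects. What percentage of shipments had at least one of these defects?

By inclusion-exclusion,
P(at least one) = 42 + 37 + 38 + 41 − 13 − 15 − 15 − 14 − 13 − 13 + 6 + 7 + 4 + 4 − 3 = 93%

93%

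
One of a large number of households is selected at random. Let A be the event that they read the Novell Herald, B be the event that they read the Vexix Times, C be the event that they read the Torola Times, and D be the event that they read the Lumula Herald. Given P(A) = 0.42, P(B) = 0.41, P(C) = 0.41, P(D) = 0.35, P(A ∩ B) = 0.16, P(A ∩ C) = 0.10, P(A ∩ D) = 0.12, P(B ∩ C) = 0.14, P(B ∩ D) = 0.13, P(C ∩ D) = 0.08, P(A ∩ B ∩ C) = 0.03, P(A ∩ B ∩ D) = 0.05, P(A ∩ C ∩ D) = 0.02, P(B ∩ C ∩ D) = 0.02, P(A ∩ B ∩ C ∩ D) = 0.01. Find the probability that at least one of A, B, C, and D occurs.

0.97

Apply inclusion-exclusion:
P(A ∪ B ∪ C ∪ D) = 0.42 + 0.41 + 0.41 + 0.35 − 0.16 − 0.10 − 0.12 − 0.14 − 0.13 − 0.08 + 0.03 + 0.05 + 0.02 + 0.02 − 0.01 = 0.97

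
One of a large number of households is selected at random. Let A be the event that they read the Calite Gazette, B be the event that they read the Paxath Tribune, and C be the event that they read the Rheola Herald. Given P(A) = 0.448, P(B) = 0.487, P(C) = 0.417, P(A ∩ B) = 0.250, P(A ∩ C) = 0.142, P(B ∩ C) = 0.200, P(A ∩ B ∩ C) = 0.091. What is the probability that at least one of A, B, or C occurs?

0.851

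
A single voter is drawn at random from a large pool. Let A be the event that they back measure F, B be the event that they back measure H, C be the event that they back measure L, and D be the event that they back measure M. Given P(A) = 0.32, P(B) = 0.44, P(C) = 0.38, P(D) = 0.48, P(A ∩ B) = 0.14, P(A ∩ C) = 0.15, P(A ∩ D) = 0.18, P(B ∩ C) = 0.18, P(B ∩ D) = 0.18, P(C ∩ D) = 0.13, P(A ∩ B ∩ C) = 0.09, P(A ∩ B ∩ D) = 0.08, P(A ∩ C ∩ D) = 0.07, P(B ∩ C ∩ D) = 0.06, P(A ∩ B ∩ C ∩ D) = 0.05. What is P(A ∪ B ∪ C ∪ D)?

0.91

Apply inclusion-exclusion:
P(A ∪ B ∪ C ∪ D) = 0.32 + 0.44 + 0.38 + 0.48 − 0.14 − 0.15 − 0.18 − 0.18 − 0.18 − 0.13 + 0.09 + 0.08 + 0.07 + 0.06 − 0.05 = 0.91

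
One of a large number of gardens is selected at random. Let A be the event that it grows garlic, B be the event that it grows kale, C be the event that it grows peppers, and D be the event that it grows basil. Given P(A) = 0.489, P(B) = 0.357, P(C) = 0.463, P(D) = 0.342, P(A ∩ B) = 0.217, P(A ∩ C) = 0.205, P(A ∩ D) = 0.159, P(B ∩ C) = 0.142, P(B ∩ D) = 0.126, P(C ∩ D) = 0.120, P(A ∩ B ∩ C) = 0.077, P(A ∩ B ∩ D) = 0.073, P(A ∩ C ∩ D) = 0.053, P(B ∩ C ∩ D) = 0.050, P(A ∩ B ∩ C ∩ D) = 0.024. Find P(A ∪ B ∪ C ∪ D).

By inclusion–exclusion:
P(A ∪ B ∪ C ∪ D) = 0.489 + 0.357 + 0.463 + 0.342 − 0.217 − 0.205 − 0.159 − 0.142 − 0.126 − 0.120 + 0.077 + 0.073 + 0.053 + 0.050 − 0.024 = 0.911

0.911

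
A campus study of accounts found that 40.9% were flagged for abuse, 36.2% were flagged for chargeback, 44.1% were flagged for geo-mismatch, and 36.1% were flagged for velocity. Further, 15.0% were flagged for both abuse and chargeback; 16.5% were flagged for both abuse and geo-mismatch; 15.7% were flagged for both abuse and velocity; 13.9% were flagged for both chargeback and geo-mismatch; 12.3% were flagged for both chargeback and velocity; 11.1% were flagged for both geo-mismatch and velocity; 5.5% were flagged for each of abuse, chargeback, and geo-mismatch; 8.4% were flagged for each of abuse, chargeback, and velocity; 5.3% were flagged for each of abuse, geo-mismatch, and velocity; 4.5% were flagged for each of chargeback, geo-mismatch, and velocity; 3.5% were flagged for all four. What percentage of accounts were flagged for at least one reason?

93.0%

By inclusion–exclusion:
P(≥1) = 40.9 + 36.2 + 44.1 + 36.1 − 15.0 − 16.5 − 15.7 − 13.9 − 12.3 − 11.1 + 5.5 + 8.4 + 5.3 + 4.5 − 3.5 = 93.0%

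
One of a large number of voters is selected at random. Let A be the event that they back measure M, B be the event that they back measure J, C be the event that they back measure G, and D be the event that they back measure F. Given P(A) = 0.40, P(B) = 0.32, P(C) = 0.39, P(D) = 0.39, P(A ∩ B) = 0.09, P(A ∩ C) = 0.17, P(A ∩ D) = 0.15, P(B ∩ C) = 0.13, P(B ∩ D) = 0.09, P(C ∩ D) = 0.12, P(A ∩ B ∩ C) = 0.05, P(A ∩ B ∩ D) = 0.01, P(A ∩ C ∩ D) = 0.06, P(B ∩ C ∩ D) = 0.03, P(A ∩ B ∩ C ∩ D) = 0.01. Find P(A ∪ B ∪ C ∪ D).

P(A ∪ B ∪ C ∪ D) = 0.40 + 0.32 + 0.39 + 0.39 − 0.09 − 0.17 − 0.15 − 0.13 − 0.09 − 0.12 + 0.05 + 0.01 + 0.06 + 0.03 − 0.01 = 0.89

0.89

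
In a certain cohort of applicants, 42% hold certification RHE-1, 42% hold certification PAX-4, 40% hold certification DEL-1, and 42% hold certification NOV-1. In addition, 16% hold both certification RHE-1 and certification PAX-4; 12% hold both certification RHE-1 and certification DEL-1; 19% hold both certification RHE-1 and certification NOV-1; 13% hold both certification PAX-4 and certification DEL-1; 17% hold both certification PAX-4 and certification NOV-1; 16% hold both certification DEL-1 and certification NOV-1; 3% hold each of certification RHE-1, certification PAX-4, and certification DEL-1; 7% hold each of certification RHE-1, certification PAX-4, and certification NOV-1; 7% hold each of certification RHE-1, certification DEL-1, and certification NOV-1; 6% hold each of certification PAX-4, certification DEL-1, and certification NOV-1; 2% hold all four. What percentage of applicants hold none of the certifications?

6%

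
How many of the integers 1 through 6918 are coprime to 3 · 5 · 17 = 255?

3473

By inclusion-exclusion,
⌊6918/3⌋ + ⌊6918/5⌋ + ⌊6918/17⌋ − ⌊6918/15⌋ − ⌊6918/51⌋ − ⌊6918/85⌋ + ⌊6918/255⌋ = 2306 + 1383 + 406 − 461 − 135 − 81 + 27 = 3445
6918 − 3445 = 3473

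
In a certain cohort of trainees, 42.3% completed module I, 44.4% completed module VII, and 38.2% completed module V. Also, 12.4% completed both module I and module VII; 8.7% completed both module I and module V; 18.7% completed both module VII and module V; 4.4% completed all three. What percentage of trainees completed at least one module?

89.5%

P(union) = 42.3 + 44.4 + 38.2 − 12.4 − 8.7 − 18.7 + 4.4 = 89.5%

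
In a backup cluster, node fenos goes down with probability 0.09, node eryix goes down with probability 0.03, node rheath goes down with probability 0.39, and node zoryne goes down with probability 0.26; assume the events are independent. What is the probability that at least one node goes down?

0.60154922

P(none) = (1 − 0.09) × (1 − 0.03) × (1 − 0.39) × (1 − 0.26) = 0.91 × 0.97 × 0.61 × 0.74 = 0.39845078
P(at least one) = 1 − 0.39845078 = 0.60154922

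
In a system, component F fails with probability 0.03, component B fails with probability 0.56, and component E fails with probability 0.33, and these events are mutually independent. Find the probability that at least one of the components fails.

Independence gives P(none) = ∏(1 − pᵢ).
P(none) = (1 − 0.03) × (1 − 0.56) × (1 − 0.33) = 0.97 × 0.44 × 0.67 = 0.285956
P(at least one) = 1 − 0.285956 = 0.714044

0.714044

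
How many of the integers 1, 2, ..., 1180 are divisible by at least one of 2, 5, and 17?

By inclusion–exclusion:
⌊1180/2⌋ + ⌊1180/5⌋ + ⌊1180/17⌋ − ⌊1180/10⌋ − ⌊1180/34⌋ − ⌊1180/85⌋ + ⌊1180/170⌋ = 590 + 236 + 69 − 118 − 34 − 13 + 6 = 736

736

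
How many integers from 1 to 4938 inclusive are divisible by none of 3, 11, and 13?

By inclusion–exclusion:
⌊4938/3⌋ + ⌊4938/11⌋ + ⌊4938/13⌋ − ⌊4938/33⌋ − ⌊4938/39⌋ − ⌊4938/143⌋ + ⌊4938/429⌋ = 1646 + 448 + 379 − 149 − 126 − 34 + 11 = 2175
4938 − 2175 = 2763

2763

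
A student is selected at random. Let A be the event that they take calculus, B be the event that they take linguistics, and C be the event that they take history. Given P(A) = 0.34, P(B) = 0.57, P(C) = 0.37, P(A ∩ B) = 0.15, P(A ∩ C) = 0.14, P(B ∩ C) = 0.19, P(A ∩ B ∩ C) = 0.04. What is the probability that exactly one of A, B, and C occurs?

By inclusion–exclusion (exactly-one form):
P(exactly one) = 0.34 + 0.57 + 0.37 − 2·0.15 − 2·0.14 − 2·0.19 + 3·0.04 = 0.44

0.44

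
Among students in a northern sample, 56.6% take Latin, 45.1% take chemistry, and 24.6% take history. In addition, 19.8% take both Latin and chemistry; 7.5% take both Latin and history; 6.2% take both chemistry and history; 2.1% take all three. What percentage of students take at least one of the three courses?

By inclusion–exclusion:
P(union) = 56.6 + 45.1 + 24.6 − 19.8 − 7.5 − 6.2 + 2.1 = 94.9%

94.9%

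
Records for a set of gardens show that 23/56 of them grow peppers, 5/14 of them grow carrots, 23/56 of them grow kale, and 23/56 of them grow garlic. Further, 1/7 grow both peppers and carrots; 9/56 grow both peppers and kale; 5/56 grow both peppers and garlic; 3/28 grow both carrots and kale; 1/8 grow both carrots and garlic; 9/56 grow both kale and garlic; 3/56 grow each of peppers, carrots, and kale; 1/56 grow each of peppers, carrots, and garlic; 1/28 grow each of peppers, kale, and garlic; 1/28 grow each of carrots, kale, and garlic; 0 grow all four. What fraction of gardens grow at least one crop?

By inclusion-exclusion,
P(union) = 23/56 + 5/14 + 23/56 + 23/56 − 1/7 − 9/56 − 5/56 − 3/28 − 1/8 − 9/56 + 3/56 + 1/56 + 1/28 + 1/28 − 0 = 53/56

53/56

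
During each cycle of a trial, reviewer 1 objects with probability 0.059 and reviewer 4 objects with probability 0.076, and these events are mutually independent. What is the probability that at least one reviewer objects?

Since the events are independent, P(none) is the product of the individual non-occurrence probabilities.
P(none) = (1 − 0.059) × (1 − 0.076) = 0.941 × 0.924 = 0.869484
P(at least one) = 1 − 0.869484 = 0.130516

0.130516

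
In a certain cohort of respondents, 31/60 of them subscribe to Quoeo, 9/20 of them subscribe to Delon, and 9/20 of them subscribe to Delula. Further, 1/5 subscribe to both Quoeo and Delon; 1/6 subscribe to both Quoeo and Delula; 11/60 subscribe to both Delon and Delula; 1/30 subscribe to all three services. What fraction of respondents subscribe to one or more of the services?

9/10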